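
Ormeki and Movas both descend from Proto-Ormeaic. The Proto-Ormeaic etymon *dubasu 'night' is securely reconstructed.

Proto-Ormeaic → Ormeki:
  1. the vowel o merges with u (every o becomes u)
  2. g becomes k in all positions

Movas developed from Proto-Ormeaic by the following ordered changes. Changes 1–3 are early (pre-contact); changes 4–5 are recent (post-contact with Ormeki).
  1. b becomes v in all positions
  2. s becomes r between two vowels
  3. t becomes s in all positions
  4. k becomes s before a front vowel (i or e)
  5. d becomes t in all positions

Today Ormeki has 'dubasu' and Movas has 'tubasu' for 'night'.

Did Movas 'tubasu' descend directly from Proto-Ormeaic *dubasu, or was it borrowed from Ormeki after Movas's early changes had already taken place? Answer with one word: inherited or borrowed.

borrowed

If inherited, *dubasu would pass through all of Movas's changes:
Movas: start from *dubasu.
  rule 1 (unconditioned shift): dubasu → duvasu
  rule 2 (rhotacism): duvasu → duvaru
  rule 3: no change — duvaru
  rule 4: no change — duvaru
  rule 5 (unconditioned shift): duvaru → tuvaru
  ⇒ Movas tuvaru
If borrowed from Ormeki 'dubasu' after the early changes, it would undergo only the recent ones:
  rule 4 (palatalisation): no change (dubasu)
  rule 5 (unconditioned shift): dubasu → tubasu
  ⇒ as a loan: tubasu
Movas 'tubasu' matches the loan outcome 'tubasu', not the inherited 'tuvaru' — it skipped the early Movas changes, so it was borrowed from Ormeki.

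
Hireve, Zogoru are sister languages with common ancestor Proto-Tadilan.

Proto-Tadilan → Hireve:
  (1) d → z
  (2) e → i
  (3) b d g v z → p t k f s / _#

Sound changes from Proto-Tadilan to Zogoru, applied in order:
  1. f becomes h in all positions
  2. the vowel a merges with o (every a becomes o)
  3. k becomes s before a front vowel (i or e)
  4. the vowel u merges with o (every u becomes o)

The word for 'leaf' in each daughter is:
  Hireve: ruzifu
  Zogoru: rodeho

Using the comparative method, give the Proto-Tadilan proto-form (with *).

*rudefu

Position 5: Hireve has f, Zogoru has h. Taking the neighbouring segments as reconstructed: Hireve f can only go back to *f; Zogoru h could go back to *f or *h — the one source consistent with every daughter is *f.
Position 3: Hireve has z, Zogoru has d. Zogoru preserves d here (none of its changes turn any other segment into d), so the proto-segment is *d.
Position 4: Hireve has i, Zogoru has e. Zogoru preserves e here (none of its changes turn any other segment into e), so the proto-segment is *e.
This points to *rudefu. Verify forward in each daughter:
Hireve: *rudefu > ruzefu > ruzifu  (by unconditioned shift, vowel merger)
Zogoru: start from *rudefu.
  rule 1 (unconditioned shift): rudefu → rudehu
  rule 2: no change — rudehu
  rule 3: no change — rudehu
  rule 4 (vowel merger): rudehu → rodeho
  ⇒ Zogoru rodeho
No other proto-form is consistent with every reflex, so the reconstruction is *rudefu.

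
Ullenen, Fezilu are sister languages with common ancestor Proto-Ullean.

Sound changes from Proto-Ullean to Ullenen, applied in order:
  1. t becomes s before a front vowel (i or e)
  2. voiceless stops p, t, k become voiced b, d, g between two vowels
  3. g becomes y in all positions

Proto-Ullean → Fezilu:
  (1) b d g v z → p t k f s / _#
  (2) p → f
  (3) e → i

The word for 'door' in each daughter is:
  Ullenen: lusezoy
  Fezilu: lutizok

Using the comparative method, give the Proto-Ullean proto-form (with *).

*lutezog

Position 3: Ullenen has s, Fezilu has t. Taking the neighbouring segments as reconstructed: Ullenen s could go back to *t or *s; Fezilu t can only go back to *t — the one source consistent with every daughter is *t.
Position 7: Ullenen has y, Fezilu has k. Taking the neighbouring segments as reconstructed: Ullenen y could go back to *g or *y; Fezilu k could go back to *k or *g — the one source consistent with every daughter is *g.
Continuing position by position gives *lutezog; check it forward:
Ullenen: *lutezog
  lutezog → lusezog   [palatalisation]
  lusezog (rule 2 does not apply)
  lusezog → lusezoy   [unconditioned shift]
  giving Ullenen lusezoy.
Fezilu: *lutezog > lutezok > lutizok  (by final devoicing, vowel merger)
No other proto-form is consistent with every reflex, so the reconstruction is *lutezog.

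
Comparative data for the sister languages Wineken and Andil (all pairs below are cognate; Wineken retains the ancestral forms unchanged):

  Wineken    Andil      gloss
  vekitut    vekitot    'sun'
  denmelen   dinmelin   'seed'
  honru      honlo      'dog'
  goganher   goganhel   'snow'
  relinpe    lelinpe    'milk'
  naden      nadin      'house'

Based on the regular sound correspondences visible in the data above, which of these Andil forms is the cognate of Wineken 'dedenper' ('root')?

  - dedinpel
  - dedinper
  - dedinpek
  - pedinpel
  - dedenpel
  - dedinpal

denmelen ~ dinmelin, naden ~ nadin — Wineken e corresponds to Andil i after a consonant, before a nasal.
goganher ~ goganhel — Wineken r corresponds to Andil l word-finally.
Applying these to Wineken 'dedenper':
  dedenper → dedinper   (e→i after a consonant, before a nasal)
  dedinper → dedinpel   (r→l word-finally)
So the Andil cognate is 'dedinpel'.

dedinpel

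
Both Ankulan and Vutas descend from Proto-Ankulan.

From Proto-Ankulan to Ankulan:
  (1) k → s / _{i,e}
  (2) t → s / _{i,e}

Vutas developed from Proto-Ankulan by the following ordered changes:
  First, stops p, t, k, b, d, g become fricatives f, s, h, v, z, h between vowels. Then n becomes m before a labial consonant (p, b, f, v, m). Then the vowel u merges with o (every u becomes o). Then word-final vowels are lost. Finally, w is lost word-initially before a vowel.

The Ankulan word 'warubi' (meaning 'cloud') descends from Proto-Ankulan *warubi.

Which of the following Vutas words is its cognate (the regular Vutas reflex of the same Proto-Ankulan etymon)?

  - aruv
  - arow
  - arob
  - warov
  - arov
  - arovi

Vutas: start from *warubi.
  rule 1 (intervocalic lenition): warubi → waruvi
  rule 2: no change — waruvi
  rule 3 (vowel merger): waruvi → warovi
  rule 4 (apocope): warovi → warov
  rule 5 (glide loss): warov → arov
  ⇒ Vutas arov
The other candidates each miss or misapply at least one Vutas change.

arov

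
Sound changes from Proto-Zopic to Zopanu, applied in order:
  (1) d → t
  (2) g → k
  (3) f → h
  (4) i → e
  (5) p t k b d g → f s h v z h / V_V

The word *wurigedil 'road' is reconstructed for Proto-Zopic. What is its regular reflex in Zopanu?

wurehesel

Zopanu: *wurigedil > wurigetil > wuriketil > wureketel > wurehesel  (by unconditioned shift, unconditioned shift, vowel merger, intervocalic lenition)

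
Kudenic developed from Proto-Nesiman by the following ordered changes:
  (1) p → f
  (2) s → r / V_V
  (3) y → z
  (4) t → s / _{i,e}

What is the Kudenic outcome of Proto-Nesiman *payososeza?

fazororeza

Kudenic: *payososeza > fayososeza > fayororeza > fazororeza  (by unconditioned shift, rhotacism, unconditioned shift)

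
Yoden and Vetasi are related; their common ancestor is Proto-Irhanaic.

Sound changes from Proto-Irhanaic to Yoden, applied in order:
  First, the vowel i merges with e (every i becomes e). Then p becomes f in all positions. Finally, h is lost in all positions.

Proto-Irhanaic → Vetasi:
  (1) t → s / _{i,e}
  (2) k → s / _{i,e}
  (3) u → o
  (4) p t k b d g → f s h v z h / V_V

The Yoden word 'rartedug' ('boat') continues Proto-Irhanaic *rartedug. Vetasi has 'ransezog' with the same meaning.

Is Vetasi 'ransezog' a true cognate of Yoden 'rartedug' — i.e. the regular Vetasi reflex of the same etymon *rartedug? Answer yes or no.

Derive the expected Vetasi reflex of *rartedug:
Vetasi: *rartedug > rarsedug > rarsedog > rarsezog  (by palatalisation, vowel merger, intervocalic lenition)
The regular Vetasi reflex would be 'rarsezog', but the attested form is 'ransezog'. The correspondence is irregular, so they are not cognates (the Vetasi form has a different source).

no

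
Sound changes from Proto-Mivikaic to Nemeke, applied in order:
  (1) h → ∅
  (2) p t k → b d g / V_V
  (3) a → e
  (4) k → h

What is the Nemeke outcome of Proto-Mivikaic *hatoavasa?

edoevese

Nemeke: *hatoavasa > atoavasa > adoavasa > edoevese  (by h-loss, intervocalic voicing, vowel merger)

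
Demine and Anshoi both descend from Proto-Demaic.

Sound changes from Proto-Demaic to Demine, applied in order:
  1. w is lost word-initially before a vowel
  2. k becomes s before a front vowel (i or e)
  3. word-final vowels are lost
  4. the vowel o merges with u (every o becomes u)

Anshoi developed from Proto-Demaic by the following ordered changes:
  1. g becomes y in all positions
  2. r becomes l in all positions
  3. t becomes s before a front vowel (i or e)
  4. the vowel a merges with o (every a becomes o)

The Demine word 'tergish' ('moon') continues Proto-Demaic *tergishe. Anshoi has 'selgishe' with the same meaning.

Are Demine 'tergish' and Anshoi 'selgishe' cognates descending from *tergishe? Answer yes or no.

Derive the expected Anshoi reflex of *tergishe:
Anshoi: *tergishe > teryishe > telyishe > selyishe  (by unconditioned shift, unconditioned shift, palatalisation)
The regular Anshoi reflex would be 'selyishe', but the attested form is 'selgishe'. The correspondence is irregular, so they are not cognates (the Anshoi form has a different source).

no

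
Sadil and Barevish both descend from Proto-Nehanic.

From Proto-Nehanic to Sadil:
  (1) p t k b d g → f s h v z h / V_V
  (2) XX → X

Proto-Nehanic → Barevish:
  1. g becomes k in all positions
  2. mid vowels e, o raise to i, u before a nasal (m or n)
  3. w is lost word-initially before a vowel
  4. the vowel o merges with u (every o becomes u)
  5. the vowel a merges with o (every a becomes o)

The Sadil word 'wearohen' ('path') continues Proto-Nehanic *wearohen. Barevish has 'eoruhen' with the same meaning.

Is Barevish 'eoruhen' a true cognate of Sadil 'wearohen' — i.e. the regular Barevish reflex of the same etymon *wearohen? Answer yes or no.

no

Derive the expected Barevish reflex of *wearohen:
Barevish: *wearohen
  wearohen (rule 1 does not apply)
  wearohen → wearohin   [pre-nasal raising]
  wearohin → earohin   [glide loss]
  earohin → earuhin   [vowel merger]
  earuhin → eoruhin   [vowel merger]
  giving Barevish eoruhin.
The regular Barevish reflex would be 'eoruhin', but the attested form is 'eoruhen'. The correspondence is irregular, so they are not cognates (the Barevish form has a different source).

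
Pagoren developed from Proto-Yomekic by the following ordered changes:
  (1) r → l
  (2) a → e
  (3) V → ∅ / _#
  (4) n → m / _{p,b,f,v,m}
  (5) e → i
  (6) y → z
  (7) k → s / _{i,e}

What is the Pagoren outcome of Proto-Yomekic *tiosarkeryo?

Pagoren: *tiosarkeryo
  tiosarkeryo → tiosalkelyo   [unconditioned shift]
  tiosalkelyo → tioselkelyo   [vowel merger]
  tioselkelyo → tioselkely   [apocope]
  tioselkely (rule 4 does not apply)
  tioselkely → tiosilkily   [vowel merger]
  tiosilkily → tiosilkilz   [unconditioned shift]
  tiosilkilz → tiosilsilz   [palatalisation]
  giving Pagoren tiosilsilz.

tiosilsilz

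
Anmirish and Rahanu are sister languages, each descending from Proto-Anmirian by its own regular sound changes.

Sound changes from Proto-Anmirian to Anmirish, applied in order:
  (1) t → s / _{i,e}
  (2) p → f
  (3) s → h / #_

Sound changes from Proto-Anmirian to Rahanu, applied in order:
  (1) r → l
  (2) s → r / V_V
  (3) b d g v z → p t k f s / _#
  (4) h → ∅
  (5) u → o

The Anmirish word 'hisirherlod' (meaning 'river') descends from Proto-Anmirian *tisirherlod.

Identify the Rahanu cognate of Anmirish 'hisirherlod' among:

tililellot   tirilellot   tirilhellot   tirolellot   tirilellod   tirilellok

Rahanu: *tisirherlod
  tisirherlod → tisilhellod   [unconditioned shift]
  tisilhellod → tirilhellod   [rhotacism]
  tirilhellod → tirilhellot   [final devoicing]
  tirilhellot → tirilellot   [h-loss]
  tirilellot (rule 5 does not apply)
  giving Rahanu tirilellot.

tirilellot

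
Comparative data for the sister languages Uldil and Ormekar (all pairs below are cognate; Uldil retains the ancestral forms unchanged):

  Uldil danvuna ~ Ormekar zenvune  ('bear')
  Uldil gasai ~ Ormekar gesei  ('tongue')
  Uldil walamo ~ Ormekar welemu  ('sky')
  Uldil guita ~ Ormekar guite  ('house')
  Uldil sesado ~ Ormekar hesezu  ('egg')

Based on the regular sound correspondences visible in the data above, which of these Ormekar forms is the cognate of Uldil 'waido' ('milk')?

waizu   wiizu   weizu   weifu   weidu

gasai ~ gesei — Uldil a corresponds to Ormekar e after a consonant, before a front vowel.
sesado ~ hesezu — Uldil d corresponds to Ormekar z between vowels (before a back vowel).
walamo ~ welemu, sesado ~ hesezu — Uldil o corresponds to Ormekar u word-finally.
Applying these to Uldil 'waido':
  waido → weido   (a→e after a consonant, before a front vowel)
  weido → weizo   (d→z between vowels (before a back vowel))
  weizo → weizu   (o→u word-finally)
So the Ormekar cognate is 'weizu'.

weizu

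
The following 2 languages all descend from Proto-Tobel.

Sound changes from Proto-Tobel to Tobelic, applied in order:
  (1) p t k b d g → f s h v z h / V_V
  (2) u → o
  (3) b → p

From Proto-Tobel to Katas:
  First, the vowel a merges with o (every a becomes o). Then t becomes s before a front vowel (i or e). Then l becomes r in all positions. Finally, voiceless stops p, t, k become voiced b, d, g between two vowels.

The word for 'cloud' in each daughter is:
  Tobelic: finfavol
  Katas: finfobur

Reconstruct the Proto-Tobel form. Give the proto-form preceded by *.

Position 5: Tobelic has a, Katas has o. Tobelic preserves a here (none of its changes turn any other segment into a), so the proto-segment is *a.
Position 6: Tobelic has v, Katas has b. Taking the neighbouring segments as reconstructed: Tobelic v could go back to *b or *v; Katas b could go back to *p or *b — the one source consistent with every daughter is *b.
Position 8: Tobelic has l, Katas has r. Tobelic preserves l here (none of its changes turn any other segment into l), so the proto-segment is *l.
Verify the candidate proto-form against each daughter:
Tobelic: *finfabul
  finfabul → finfavul   [intervocalic lenition]
  finfavul → finfavol   [vowel merger]
  finfavol (rule 3 does not apply)
  giving Tobelic finfavol.
Katas: *finfabul > finfobul > finfobur  (by vowel merger, unconditioned shift)
No other proto-form is consistent with every reflex, so the reconstruction is *finfabul.

*finfabul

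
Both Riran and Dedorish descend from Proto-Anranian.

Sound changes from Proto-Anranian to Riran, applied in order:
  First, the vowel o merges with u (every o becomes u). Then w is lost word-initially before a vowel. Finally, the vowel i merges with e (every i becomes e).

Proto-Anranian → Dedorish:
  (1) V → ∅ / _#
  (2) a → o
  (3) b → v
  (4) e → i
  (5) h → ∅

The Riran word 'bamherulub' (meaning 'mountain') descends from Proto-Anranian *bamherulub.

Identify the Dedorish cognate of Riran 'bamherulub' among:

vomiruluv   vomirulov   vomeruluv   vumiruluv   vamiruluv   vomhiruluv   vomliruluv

vomiruluv

Dedorish: start from *bamherulub.
  rule 1: no change — bamherulub
  rule 2 (vowel merger): bamherulub → bomherulub
  rule 3 (unconditioned shift): bomherulub → vomheruluv
  rule 4 (vowel merger): vomheruluv → vomhiruluv
  rule 5 (h-loss): vomhiruluv → vomiruluv
  ⇒ Dedorish vomiruluv
Only 'vomiruluv' matches the regular Dedorish development of *bamherulub.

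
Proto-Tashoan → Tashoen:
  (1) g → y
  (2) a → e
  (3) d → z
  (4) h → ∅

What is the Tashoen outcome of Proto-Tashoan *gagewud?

Tashoen: start from *gagewud.
  rule 1 (unconditioned shift): gagewud → yayewud
  rule 2 (vowel merger): yayewud → yeyewud
  rule 3 (unconditioned shift): yeyewud → yeyewuz
  rule 4: no change — yeyewuz
  ⇒ Tashoen yeyewuz

yeyewuz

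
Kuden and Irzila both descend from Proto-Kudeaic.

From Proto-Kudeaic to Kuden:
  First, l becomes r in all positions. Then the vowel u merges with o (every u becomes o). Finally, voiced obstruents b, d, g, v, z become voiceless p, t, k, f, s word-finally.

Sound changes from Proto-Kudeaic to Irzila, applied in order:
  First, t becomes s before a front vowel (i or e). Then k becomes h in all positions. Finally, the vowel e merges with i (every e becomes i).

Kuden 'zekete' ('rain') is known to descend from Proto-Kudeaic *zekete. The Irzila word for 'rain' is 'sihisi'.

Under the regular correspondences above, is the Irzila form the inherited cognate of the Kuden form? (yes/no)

no

Derive the expected Irzila reflex of *zekete:
Irzila: *zekete
  zekete → zekese   [palatalisation]
  zekese → zehese   [unconditioned shift]
  zehese → zihisi   [vowel merger]
  giving Irzila zihisi.
The regular Irzila reflex would be 'zihisi', but the attested form is 'sihisi'. The correspondence is irregular, so they are not cognates (the Irzila form has a different source).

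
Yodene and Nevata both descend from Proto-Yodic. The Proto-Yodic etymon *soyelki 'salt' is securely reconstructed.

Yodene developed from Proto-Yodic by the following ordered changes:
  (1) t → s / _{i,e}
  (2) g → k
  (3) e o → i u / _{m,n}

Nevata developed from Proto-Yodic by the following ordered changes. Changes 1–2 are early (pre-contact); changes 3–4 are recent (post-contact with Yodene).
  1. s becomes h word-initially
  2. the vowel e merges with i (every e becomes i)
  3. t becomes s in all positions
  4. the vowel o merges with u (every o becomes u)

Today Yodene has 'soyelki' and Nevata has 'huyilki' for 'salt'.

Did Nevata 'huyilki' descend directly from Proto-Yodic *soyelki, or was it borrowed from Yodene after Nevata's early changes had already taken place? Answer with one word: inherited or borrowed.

If inherited, *soyelki would pass through all of Nevata's changes:
Nevata: *soyelki
  soyelki → hoyelki   [debuccalisation]
  hoyelki → hoyilki   [vowel merger]
  hoyilki (rule 3 does not apply)
  hoyilki → huyilki   [vowel merger]
  giving Nevata huyilki.
If borrowed from Yodene 'soyelki' after the early changes, it would undergo only the recent ones:
  rule 3 (unconditioned shift): no change (soyelki)
  rule 4 (vowel merger): soyelki → suyelki
  ⇒ as a loan: suyelki
Nevata 'huyilki' matches the inherited outcome exactly, so it is an inherited cognate, not a loan.

inherited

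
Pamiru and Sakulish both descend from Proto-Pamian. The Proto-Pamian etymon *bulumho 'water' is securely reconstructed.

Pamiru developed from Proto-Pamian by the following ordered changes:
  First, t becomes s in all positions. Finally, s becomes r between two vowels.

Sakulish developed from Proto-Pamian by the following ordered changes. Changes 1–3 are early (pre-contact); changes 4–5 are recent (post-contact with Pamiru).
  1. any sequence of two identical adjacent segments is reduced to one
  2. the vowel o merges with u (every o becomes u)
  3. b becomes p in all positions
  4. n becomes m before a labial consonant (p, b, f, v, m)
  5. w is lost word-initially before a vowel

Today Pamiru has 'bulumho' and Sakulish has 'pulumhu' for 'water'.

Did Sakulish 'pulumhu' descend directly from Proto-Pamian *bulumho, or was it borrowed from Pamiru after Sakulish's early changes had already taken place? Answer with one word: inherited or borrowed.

inherited

If inherited, *bulumho would pass through all of Sakulish's changes:
Sakulish: start from *bulumho.
  rule 1: no change — bulumho
  rule 2 (vowel merger): bulumho → bulumhu
  rule 3 (unconditioned shift): bulumhu → pulumhu
  rule 4: no change — pulumhu
  rule 5: no change — pulumhu
  ⇒ Sakulish pulumhu
If borrowed from Pamiru 'bulumho' after the early changes, it would undergo only the recent ones:
  rule 4 (nasal place assimilation): no change (bulumho)
  rule 5 (glide loss): no change (bulumho)
  ⇒ as a loan: bulumho
Sakulish 'pulumhu' matches the inherited outcome exactly, so it is an inherited cognate, not a loan.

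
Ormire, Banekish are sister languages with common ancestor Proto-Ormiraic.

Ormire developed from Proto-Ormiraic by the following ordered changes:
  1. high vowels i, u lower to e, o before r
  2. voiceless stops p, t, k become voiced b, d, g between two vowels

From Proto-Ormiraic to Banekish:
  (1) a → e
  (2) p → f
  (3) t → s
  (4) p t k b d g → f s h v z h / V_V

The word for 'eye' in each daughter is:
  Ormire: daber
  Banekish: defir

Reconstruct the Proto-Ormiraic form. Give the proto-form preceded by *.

Position 3: Ormire has b, Banekish has f. Taking the neighbouring segments as reconstructed: Ormire b could go back to *p or *b; Banekish f could go back to *p or *f — the one source consistent with every daughter is *p.
Position 2: Ormire has a, Banekish has e. Ormire preserves a here (none of its changes turn any other segment into a), so the proto-segment is *a.
Verify the candidate proto-form against each daughter:
Ormire: *dapir
  dapir → daper   [pre-rhotic lowering]
  daper → daber   [intervocalic voicing]
  giving Ormire daber.
Banekish: *dapir
  dapir → depir   [vowel merger]
  depir → defir   [unconditioned shift]
  defir (rule 3 does not apply)
  defir (rule 4 does not apply)
  giving Banekish defir.
*dapir is the unique common source.

*dapir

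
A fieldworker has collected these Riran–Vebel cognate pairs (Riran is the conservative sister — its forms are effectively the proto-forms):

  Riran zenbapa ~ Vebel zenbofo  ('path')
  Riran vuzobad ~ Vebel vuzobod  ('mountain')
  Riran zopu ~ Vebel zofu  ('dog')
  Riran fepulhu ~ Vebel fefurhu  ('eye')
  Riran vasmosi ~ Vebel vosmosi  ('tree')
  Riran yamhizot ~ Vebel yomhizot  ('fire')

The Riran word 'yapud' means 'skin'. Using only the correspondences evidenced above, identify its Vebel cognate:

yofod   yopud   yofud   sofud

zenbapa ~ zenbofo — Riran a corresponds to Vebel o after a consonant, before a labial obstruent.
zopu ~ zofu, fepulhu ~ fefurhu — Riran p corresponds to Vebel f between vowels (before a back vowel).
Applying these to Riran 'yapud':
  yapud → yopud   (a→o after a consonant, before a labial obstruent)
  yopud → yofud   (p→f between vowels (before a back vowel))
So the Vebel cognate is 'yofud'.

yofud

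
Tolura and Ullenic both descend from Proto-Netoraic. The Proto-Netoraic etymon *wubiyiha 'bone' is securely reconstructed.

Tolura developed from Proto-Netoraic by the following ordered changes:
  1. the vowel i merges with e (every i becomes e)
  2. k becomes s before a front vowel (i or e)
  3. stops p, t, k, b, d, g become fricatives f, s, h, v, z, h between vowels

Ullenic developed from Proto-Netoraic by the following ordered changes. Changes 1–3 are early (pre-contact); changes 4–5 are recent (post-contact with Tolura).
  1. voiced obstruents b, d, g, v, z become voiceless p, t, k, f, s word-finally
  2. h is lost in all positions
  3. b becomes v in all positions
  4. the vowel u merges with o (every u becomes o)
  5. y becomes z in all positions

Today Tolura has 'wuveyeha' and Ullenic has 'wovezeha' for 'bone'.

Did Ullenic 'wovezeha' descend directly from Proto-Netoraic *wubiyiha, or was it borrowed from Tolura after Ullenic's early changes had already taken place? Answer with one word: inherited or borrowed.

If inherited, *wubiyiha would pass through all of Ullenic's changes:
Ullenic: *wubiyiha > wubiyia > wuviyia > woviyia > wovizia  (by h-loss, unconditioned shift, vowel merger, unconditioned shift)
If borrowed from Tolura 'wuveyeha' after the early changes, it would undergo only the recent ones:
  rule 4 (vowel merger): wuveyeha → woveyeha
  rule 5 (unconditioned shift): woveyeha → wovezeha
  ⇒ as a loan: wovezeha
Ullenic 'wovezeha' matches the loan outcome 'wovezeha', not the inherited 'wovizia' — it skipped the early Ullenic changes, so it was borrowed from Tolura.

borrowed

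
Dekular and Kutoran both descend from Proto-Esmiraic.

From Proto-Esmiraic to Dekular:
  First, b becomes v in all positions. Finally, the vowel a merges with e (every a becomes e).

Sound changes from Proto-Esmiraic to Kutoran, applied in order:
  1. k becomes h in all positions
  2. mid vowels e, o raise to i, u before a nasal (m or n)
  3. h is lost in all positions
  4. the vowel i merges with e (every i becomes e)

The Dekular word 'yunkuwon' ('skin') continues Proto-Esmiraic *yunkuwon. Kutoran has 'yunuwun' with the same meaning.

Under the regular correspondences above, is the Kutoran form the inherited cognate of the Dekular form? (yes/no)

Derive the expected Kutoran reflex of *yunkuwon:
Kutoran: *yunkuwon > yunhuwon > yunhuwun > yunuwun  (by unconditioned shift, pre-nasal raising, h-loss)
Kutoran 'yunuwun' matches the regular reflex exactly, so the pair is cognate.

yes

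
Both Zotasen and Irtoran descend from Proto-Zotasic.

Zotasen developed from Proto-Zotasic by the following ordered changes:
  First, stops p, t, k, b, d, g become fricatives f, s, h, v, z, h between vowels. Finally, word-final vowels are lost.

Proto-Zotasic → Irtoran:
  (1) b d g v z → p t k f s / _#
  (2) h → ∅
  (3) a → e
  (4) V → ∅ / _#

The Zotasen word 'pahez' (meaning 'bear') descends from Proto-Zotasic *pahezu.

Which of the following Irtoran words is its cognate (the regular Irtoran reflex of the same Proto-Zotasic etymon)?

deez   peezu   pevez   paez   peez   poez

peez

Irtoran: *pahezu > paezu > peezu > peez  (by h-loss, vowel merger, apocope)
Among the options, 'peez' alone shows every Irtoran change applied in order.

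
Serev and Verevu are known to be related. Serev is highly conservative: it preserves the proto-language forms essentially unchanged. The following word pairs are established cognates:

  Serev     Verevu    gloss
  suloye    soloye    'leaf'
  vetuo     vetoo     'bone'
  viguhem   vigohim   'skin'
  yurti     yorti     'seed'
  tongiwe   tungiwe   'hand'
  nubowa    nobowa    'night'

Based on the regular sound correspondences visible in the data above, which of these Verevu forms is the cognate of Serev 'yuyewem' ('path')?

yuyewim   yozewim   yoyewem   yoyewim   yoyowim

yoyewim

suloye ~ soloye, viguhem ~ vigohim — Serev u corresponds to Verevu o after a consonant, before a consonant other than r, m, n, p, b, f, v.
viguhem ~ vigohim — Serev e corresponds to Verevu i after a consonant, before a nasal.
Applying these to Serev 'yuyewem':
  yuyewem → yoyewem   (u→o after a consonant, before a consonant other than r, m, n, p, b, f, v)
  yoyewem → yoyewim   (e→i after a consonant, before a nasal)
So the Verevu cognate is 'yoyewim'.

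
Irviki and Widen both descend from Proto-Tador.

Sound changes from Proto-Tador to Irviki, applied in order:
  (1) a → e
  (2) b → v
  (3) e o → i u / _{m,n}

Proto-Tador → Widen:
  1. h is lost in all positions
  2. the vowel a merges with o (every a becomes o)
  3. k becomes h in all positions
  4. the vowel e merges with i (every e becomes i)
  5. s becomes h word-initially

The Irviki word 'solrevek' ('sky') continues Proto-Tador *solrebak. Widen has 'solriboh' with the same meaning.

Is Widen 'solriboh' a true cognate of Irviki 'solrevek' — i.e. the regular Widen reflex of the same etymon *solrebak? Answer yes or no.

no

Derive the expected Widen reflex of *solrebak:
Widen: *solrebak
  solrebak (rule 1 does not apply)
  solrebak → solrebok   [vowel merger]
  solrebok → solreboh   [unconditioned shift]
  solreboh → solriboh   [vowel merger]
  solriboh → holriboh   [debuccalisation]
  giving Widen holriboh.
The regular Widen reflex would be 'holriboh', but the attested form is 'solriboh'. The correspondence is irregular, so they are not cognates (the Widen form has a different source).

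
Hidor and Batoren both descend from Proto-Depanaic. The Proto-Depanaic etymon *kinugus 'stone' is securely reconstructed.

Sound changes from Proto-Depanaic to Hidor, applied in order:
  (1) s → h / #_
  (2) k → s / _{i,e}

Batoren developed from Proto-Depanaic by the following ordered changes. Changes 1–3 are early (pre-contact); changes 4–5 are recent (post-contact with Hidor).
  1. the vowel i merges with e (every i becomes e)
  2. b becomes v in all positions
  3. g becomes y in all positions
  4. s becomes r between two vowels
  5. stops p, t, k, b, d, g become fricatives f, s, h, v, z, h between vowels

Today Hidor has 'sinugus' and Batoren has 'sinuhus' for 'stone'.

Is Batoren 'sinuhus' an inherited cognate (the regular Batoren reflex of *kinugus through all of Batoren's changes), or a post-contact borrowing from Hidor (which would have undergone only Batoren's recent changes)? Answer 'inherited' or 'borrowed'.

If inherited, *kinugus would pass through all of Batoren's changes:
Batoren: start from *kinugus.
  rule 1 (vowel merger): kinugus → kenugus
  rule 2: no change — kenugus
  rule 3 (unconditioned shift): kenugus → kenuyus
  rule 4: no change — kenuyus
  rule 5: no change — kenuyus
  ⇒ Batoren kenuyus
If borrowed from Hidor 'sinugus' after the early changes, it would undergo only the recent ones:
  rule 4 (rhotacism): no change (sinugus)
  rule 5 (intervocalic lenition): sinugus → sinuhus
  ⇒ as a loan: sinuhus
Batoren 'sinuhus' matches the loan outcome 'sinuhus', not the inherited 'kenuyus' — it skipped the early Batoren changes, so it was borrowed from Hidor.

borrowed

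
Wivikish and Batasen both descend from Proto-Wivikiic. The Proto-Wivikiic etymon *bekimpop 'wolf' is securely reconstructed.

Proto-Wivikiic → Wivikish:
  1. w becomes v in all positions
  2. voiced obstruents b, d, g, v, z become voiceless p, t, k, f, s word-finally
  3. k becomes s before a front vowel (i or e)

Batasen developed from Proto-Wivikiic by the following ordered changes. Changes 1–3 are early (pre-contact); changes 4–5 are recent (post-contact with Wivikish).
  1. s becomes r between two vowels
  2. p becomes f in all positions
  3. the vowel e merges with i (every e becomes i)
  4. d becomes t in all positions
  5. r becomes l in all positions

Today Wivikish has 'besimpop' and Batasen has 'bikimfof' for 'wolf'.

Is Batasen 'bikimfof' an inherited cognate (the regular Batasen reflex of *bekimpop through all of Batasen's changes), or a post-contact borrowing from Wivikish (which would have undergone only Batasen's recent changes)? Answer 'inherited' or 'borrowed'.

inherited

If inherited, *bekimpop would pass through all of Batasen's changes:
Batasen: *bekimpop
  bekimpop (rule 1 does not apply)
  bekimpop → bekimfof   [unconditioned shift]
  bekimfof → bikimfof   [vowel merger]
  bikimfof (rule 4 does not apply)
  bikimfof (rule 5 does not apply)
  giving Batasen bikimfof.
If borrowed from Wivikish 'besimpop' after the early changes, it would undergo only the recent ones:
  rule 4 (unconditioned shift): no change (besimpop)
  rule 5 (unconditioned shift): no change (besimpop)
  ⇒ as a loan: besimpop
Batasen 'bikimfof' matches the inherited outcome exactly, so it is an inherited cognate, not a loan.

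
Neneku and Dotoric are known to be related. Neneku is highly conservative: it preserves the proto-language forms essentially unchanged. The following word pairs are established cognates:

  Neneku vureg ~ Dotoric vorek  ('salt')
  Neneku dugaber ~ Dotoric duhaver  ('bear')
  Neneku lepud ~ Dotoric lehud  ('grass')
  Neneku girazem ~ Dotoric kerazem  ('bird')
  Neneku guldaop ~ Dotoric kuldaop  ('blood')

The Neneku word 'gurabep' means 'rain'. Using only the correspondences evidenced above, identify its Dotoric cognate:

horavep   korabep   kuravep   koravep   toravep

koravep

guldaop ~ kuldaop — Neneku g corresponds to Dotoric k word-initially before a back vowel.
vureg ~ vorek — Neneku u corresponds to Dotoric o after a consonant, before r.
dugaber ~ duhaver — Neneku b corresponds to Dotoric v between vowels (before a front vowel).
Applying these to Neneku 'gurabep':
  gurabep → kurabep   (g→k word-initially before a back vowel)
  kurabep → korabep   (u→o after a consonant, before r)
  korabep → koravep   (b→v between vowels (before a front vowel))
So the Dotoric cognate is 'koravep'.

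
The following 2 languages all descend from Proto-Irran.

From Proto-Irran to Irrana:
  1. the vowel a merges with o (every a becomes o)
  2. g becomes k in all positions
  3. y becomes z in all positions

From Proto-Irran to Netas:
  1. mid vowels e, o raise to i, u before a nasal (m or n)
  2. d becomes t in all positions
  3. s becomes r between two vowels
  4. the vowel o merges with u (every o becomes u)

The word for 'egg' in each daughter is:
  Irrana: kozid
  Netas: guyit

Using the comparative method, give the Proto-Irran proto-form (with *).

*goyid

Position 5: Irrana has d, Netas has t. Irrana preserves d here (none of its changes turn any other segment into d), so the proto-segment is *d.
Position 3: Irrana has z, Netas has y. Netas preserves y here (none of its changes turn any other segment into y), so the proto-segment is *y.
Continuing position by position gives *goyid; check it forward:
Irrana: start from *goyid.
  rule 1: no change — goyid
  rule 2 (unconditioned shift): goyid → koyid
  rule 3 (unconditioned shift): koyid → kozid
  ⇒ Irrana kozid
Netas: *goyid
  goyid (rule 1 does not apply)
  goyid → goyit   [unconditioned shift]
  goyit (rule 3 does not apply)
  goyit → guyit   [vowel merger]
  giving Netas guyit.
*goyid is the unique common source.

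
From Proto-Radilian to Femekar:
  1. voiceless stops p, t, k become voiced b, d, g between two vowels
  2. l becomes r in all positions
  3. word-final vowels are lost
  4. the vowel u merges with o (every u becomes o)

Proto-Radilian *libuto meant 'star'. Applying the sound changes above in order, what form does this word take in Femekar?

Femekar: start from *libuto.
  rule 1 (intervocalic voicing): libuto → libudo
  rule 2 (unconditioned shift): libudo → ribudo
  rule 3 (apocope): ribudo → ribud
  rule 4 (vowel merger): ribud → ribod
  ⇒ Femekar ribod

ribod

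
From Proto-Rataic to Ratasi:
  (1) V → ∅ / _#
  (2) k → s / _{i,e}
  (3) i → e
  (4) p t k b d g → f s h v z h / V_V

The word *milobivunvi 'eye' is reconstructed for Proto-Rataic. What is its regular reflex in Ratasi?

Ratasi: *milobivunvi
  milobivunvi → milobivunv   [apocope]
  milobivunv (rule 2 does not apply)
  milobivunv → melobevunv   [vowel merger]
  melobevunv → melovevunv   [intervocalic lenition]
  giving Ratasi melovevunv.

melovevunv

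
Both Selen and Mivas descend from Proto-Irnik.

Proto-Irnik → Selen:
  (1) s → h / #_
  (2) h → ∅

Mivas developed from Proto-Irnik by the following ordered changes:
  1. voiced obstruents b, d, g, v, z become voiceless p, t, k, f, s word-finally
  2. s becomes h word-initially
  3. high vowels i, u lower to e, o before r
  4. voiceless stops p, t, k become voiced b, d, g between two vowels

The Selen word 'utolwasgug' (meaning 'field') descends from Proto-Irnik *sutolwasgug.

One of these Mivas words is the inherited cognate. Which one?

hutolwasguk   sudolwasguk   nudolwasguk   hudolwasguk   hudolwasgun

hudolwasguk

Mivas: *sutolwasgug > sutolwasguk > hutolwasguk > hudolwasguk  (by final devoicing, debuccalisation, intervocalic voicing)
The other candidates each miss or misapply at least one Mivas change.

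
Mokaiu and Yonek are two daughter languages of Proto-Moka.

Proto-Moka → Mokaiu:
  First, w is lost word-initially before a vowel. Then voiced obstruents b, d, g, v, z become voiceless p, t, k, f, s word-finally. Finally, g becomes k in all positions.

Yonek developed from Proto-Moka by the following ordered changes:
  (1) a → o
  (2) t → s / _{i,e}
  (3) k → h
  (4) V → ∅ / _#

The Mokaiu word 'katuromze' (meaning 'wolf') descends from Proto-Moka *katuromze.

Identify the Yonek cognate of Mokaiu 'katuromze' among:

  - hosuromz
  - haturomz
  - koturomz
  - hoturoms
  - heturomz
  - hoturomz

hoturomz

Yonek: *katuromze
  katuromze → koturomze   [vowel merger]
  koturomze (rule 2 does not apply)
  koturomze → hoturomze   [unconditioned shift]
  hoturomze → hoturomz   [apocope]
  giving Yonek hoturomz.
Only 'hoturomz' matches the regular Yonek development of *katuromze.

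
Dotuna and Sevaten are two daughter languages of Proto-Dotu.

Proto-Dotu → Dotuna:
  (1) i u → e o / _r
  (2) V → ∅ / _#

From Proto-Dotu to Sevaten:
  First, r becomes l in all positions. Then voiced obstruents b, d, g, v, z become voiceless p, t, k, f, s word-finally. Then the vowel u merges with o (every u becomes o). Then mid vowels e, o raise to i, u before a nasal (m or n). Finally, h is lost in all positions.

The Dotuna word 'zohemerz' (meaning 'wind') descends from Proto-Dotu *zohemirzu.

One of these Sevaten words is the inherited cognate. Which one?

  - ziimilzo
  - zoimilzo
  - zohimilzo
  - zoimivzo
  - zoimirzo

Sevaten: *zohemirzu
  zohemirzu → zohemilzu   [unconditioned shift]
  zohemilzu (rule 2 does not apply)
  zohemilzu → zohemilzo   [vowel merger]
  zohemilzo → zohimilzo   [pre-nasal raising]
  zohimilzo → zoimilzo   [h-loss]
  giving Sevaten zoimilzo.
Among the options, 'zoimilzo' alone shows every Sevaten change applied in order.

zoimilzo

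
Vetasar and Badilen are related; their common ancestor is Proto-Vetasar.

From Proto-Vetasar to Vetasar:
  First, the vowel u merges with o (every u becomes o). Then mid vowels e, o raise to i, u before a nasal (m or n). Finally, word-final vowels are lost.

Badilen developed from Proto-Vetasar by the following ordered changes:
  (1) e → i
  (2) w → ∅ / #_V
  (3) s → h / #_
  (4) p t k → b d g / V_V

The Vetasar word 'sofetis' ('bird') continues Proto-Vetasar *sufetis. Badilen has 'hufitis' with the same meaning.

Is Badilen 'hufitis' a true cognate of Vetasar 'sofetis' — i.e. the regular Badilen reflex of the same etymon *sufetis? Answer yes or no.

Derive the expected Badilen reflex of *sufetis:
Badilen: *sufetis
  sufetis → sufitis   [vowel merger]
  sufitis (rule 2 does not apply)
  sufitis → hufitis   [debuccalisation]
  hufitis → hufidis   [intervocalic voicing]
  giving Badilen hufidis.
The regular Badilen reflex would be 'hufidis', but the attested form is 'hufitis'. The correspondence is irregular, so they are not cognates (the Badilen form has a different source).

no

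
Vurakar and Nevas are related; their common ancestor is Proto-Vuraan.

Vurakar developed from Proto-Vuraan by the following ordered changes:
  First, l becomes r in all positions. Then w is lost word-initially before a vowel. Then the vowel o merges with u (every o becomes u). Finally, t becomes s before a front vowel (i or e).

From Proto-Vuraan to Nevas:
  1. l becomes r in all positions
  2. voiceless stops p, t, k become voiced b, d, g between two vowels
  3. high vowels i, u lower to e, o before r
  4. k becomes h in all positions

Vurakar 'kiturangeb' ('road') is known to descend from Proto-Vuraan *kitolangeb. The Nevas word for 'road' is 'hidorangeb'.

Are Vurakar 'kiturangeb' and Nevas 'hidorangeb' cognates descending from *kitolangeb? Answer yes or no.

yes

Derive the expected Nevas reflex of *kitolangeb:
Nevas: start from *kitolangeb.
  rule 1 (unconditioned shift): kitolangeb → kitorangeb
  rule 2 (intervocalic voicing): kitorangeb → kidorangeb
  rule 3: no change — kidorangeb
  rule 4 (unconditioned shift): kidorangeb → hidorangeb
  ⇒ Nevas hidorangeb
Nevas 'hidorangeb' matches the regular reflex exactly, so the pair is cognate.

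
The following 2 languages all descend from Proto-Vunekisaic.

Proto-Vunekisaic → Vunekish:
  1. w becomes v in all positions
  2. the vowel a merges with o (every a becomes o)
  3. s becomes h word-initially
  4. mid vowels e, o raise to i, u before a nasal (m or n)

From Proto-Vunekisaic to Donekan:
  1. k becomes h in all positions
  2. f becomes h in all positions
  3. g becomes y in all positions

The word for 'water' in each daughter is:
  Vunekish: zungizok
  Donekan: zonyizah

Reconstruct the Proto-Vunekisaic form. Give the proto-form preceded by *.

Position 4: Vunekish has g, Donekan has y. Vunekish preserves g here (none of its changes turn any other segment into g), so the proto-segment is *g.
Position 8: Vunekish has k, Donekan has h. Vunekish preserves k here (none of its changes turn any other segment into k), so the proto-segment is *k.
Continuing position by position gives *zongizak; check it forward:
Vunekish: start from *zongizak.
  rule 1: no change — zongizak
  rule 2 (vowel merger): zongizak → zongizok
  rule 3: no change — zongizok
  rule 4 (pre-nasal raising): zongizok → zungizok
  ⇒ Vunekish zungizok
Donekan: *zongizak > zongizah > zonyizah  (by unconditioned shift, unconditioned shift)
*zongizak is the unique common source.

*zongizak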